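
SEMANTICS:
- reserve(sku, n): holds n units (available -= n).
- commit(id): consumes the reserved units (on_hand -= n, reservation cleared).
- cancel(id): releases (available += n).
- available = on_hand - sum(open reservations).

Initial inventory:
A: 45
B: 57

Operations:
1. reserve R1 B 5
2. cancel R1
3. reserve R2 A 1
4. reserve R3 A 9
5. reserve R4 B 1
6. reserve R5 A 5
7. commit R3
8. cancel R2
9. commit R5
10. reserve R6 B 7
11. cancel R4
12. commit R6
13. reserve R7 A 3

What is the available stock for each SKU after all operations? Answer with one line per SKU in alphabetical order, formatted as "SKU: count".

Step 1: reserve R1 B 5 -> on_hand[A=45 B=57] avail[A=45 B=52] open={R1}
Step 2: cancel R1 -> on_hand[A=45 B=57] avail[A=45 B=57] open={}
Step 3: reserve R2 A 1 -> on_hand[A=45 B=57] avail[A=44 B=57] open={R2}
Step 4: reserve R3 A 9 -> on_hand[A=45 B=57] avail[A=35 B=57] open={R2,R3}
Step 5: reserve R4 B 1 -> on_hand[A=45 B=57] avail[A=35 B=56] open={R2,R3,R4}
Step 6: reserve R5 A 5 -> on_hand[A=45 B=57] avail[A=30 B=56] open={R2,R3,R4,R5}
Step 7: commit R3 -> on_hand[A=36 B=57] avail[A=30 B=56] open={R2,R4,R5}
Step 8: cancel R2 -> on_hand[A=36 B=57] avail[A=31 B=56] open={R4,R5}
Step 9: commit R5 -> on_hand[A=31 B=57] avail[A=31 B=56] open={R4}
Step 10: reserve R6 B 7 -> on_hand[A=31 B=57] avail[A=31 B=49] open={R4,R6}
Step 11: cancel R4 -> on_hand[A=31 B=57] avail[A=31 B=50] open={R6}
Step 12: commit R6 -> on_hand[A=31 B=50] avail[A=31 B=50] open={}
Step 13: reserve R7 A 3 -> on_hand[A=31 B=50] avail[A=28 B=50] open={R7}

Answer: A: 28
B: 50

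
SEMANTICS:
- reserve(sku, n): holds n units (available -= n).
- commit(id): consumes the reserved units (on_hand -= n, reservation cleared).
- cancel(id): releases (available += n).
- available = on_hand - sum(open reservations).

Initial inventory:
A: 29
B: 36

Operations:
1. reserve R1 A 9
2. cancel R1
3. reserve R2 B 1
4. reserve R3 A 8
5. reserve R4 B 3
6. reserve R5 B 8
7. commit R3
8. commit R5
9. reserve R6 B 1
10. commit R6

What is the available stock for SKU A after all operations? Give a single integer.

Answer: 21

Derivation:
Step 1: reserve R1 A 9 -> on_hand[A=29 B=36] avail[A=20 B=36] open={R1}
Step 2: cancel R1 -> on_hand[A=29 B=36] avail[A=29 B=36] open={}
Step 3: reserve R2 B 1 -> on_hand[A=29 B=36] avail[A=29 B=35] open={R2}
Step 4: reserve R3 A 8 -> on_hand[A=29 B=36] avail[A=21 B=35] open={R2,R3}
Step 5: reserve R4 B 3 -> on_hand[A=29 B=36] avail[A=21 B=32] open={R2,R3,R4}
Step 6: reserve R5 B 8 -> on_hand[A=29 B=36] avail[A=21 B=24] open={R2,R3,R4,R5}
Step 7: commit R3 -> on_hand[A=21 B=36] avail[A=21 B=24] open={R2,R4,R5}
Step 8: commit R5 -> on_hand[A=21 B=28] avail[A=21 B=24] open={R2,R4}
Step 9: reserve R6 B 1 -> on_hand[A=21 B=28] avail[A=21 B=23] open={R2,R4,R6}
Step 10: commit R6 -> on_hand[A=21 B=27] avail[A=21 B=23] open={R2,R4}
Final available[A] = 21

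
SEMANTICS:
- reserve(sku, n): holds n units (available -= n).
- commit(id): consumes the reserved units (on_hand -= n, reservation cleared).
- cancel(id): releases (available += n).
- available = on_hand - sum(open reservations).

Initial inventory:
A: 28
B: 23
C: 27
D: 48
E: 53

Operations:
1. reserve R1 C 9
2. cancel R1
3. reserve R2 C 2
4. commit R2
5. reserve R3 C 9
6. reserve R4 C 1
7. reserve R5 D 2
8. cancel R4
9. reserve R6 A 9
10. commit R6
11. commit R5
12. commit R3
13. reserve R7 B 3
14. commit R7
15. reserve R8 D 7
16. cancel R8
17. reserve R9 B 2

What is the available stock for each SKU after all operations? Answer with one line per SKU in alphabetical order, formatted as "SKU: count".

Answer: A: 19
B: 18
C: 16
D: 46
E: 53

Derivation:
Step 1: reserve R1 C 9 -> on_hand[A=28 B=23 C=27 D=48 E=53] avail[A=28 B=23 C=18 D=48 E=53] open={R1}
Step 2: cancel R1 -> on_hand[A=28 B=23 C=27 D=48 E=53] avail[A=28 B=23 C=27 D=48 E=53] open={}
Step 3: reserve R2 C 2 -> on_hand[A=28 B=23 C=27 D=48 E=53] avail[A=28 B=23 C=25 D=48 E=53] open={R2}
Step 4: commit R2 -> on_hand[A=28 B=23 C=25 D=48 E=53] avail[A=28 B=23 C=25 D=48 E=53] open={}
Step 5: reserve R3 C 9 -> on_hand[A=28 B=23 C=25 D=48 E=53] avail[A=28 B=23 C=16 D=48 E=53] open={R3}
Step 6: reserve R4 C 1 -> on_hand[A=28 B=23 C=25 D=48 E=53] avail[A=28 B=23 C=15 D=48 E=53] open={R3,R4}
Step 7: reserve R5 D 2 -> on_hand[A=28 B=23 C=25 D=48 E=53] avail[A=28 B=23 C=15 D=46 E=53] open={R3,R4,R5}
Step 8: cancel R4 -> on_hand[A=28 B=23 C=25 D=48 E=53] avail[A=28 B=23 C=16 D=46 E=53] open={R3,R5}
Step 9: reserve R6 A 9 -> on_hand[A=28 B=23 C=25 D=48 E=53] avail[A=19 B=23 C=16 D=46 E=53] open={R3,R5,R6}
Step 10: commit R6 -> on_hand[A=19 B=23 C=25 D=48 E=53] avail[A=19 B=23 C=16 D=46 E=53] open={R3,R5}
Step 11: commit R5 -> on_hand[A=19 B=23 C=25 D=46 E=53] avail[A=19 B=23 C=16 D=46 E=53] open={R3}
Step 12: commit R3 -> on_hand[A=19 B=23 C=16 D=46 E=53] avail[A=19 B=23 C=16 D=46 E=53] open={}
Step 13: reserve R7 B 3 -> on_hand[A=19 B=23 C=16 D=46 E=53] avail[A=19 B=20 C=16 D=46 E=53] open={R7}
Step 14: commit R7 -> on_hand[A=19 B=20 C=16 D=46 E=53] avail[A=19 B=20 C=16 D=46 E=53] open={}
Step 15: reserve R8 D 7 -> on_hand[A=19 B=20 C=16 D=46 E=53] avail[A=19 B=20 C=16 D=39 E=53] open={R8}
Step 16: cancel R8 -> on_hand[A=19 B=20 C=16 D=46 E=53] avail[A=19 B=20 C=16 D=46 E=53] open={}
Step 17: reserve R9 B 2 -> on_hand[A=19 B=20 C=16 D=46 E=53] avail[A=19 B=18 C=16 D=46 E=53] open={R9}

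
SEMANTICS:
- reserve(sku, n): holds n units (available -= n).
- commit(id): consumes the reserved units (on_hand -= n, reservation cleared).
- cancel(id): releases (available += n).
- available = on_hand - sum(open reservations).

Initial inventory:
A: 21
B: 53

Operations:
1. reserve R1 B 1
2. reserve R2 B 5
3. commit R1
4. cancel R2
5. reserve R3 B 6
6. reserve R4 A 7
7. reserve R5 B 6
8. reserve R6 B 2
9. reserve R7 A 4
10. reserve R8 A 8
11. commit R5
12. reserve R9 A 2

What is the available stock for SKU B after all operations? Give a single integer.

Answer: 38

Derivation:
Step 1: reserve R1 B 1 -> on_hand[A=21 B=53] avail[A=21 B=52] open={R1}
Step 2: reserve R2 B 5 -> on_hand[A=21 B=53] avail[A=21 B=47] open={R1,R2}
Step 3: commit R1 -> on_hand[A=21 B=52] avail[A=21 B=47] open={R2}
Step 4: cancel R2 -> on_hand[A=21 B=52] avail[A=21 B=52] open={}
Step 5: reserve R3 B 6 -> on_hand[A=21 B=52] avail[A=21 B=46] open={R3}
Step 6: reserve R4 A 7 -> on_hand[A=21 B=52] avail[A=14 B=46] open={R3,R4}
Step 7: reserve R5 B 6 -> on_hand[A=21 B=52] avail[A=14 B=40] open={R3,R4,R5}
Step 8: reserve R6 B 2 -> on_hand[A=21 B=52] avail[A=14 B=38] open={R3,R4,R5,R6}
Step 9: reserve R7 A 4 -> on_hand[A=21 B=52] avail[A=10 B=38] open={R3,R4,R5,R6,R7}
Step 10: reserve R8 A 8 -> on_hand[A=21 B=52] avail[A=2 B=38] open={R3,R4,R5,R6,R7,R8}
Step 11: commit R5 -> on_hand[A=21 B=46] avail[A=2 B=38] open={R3,R4,R6,R7,R8}
Step 12: reserve R9 A 2 -> on_hand[A=21 B=46] avail[A=0 B=38] open={R3,R4,R6,R7,R8,R9}
Final available[B] = 38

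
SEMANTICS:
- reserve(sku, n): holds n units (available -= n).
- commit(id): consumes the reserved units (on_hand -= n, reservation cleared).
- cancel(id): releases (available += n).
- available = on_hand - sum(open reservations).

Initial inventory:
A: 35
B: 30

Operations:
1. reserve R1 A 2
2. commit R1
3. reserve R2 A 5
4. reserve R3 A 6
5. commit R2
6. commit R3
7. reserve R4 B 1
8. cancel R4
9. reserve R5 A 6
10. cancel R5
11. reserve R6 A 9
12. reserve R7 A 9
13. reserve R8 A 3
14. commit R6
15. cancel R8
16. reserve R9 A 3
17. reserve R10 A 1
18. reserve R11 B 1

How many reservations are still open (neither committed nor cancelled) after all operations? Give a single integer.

Answer: 4

Derivation:
Step 1: reserve R1 A 2 -> on_hand[A=35 B=30] avail[A=33 B=30] open={R1}
Step 2: commit R1 -> on_hand[A=33 B=30] avail[A=33 B=30] open={}
Step 3: reserve R2 A 5 -> on_hand[A=33 B=30] avail[A=28 B=30] open={R2}
Step 4: reserve R3 A 6 -> on_hand[A=33 B=30] avail[A=22 B=30] open={R2,R3}
Step 5: commit R2 -> on_hand[A=28 B=30] avail[A=22 B=30] open={R3}
Step 6: commit R3 -> on_hand[A=22 B=30] avail[A=22 B=30] open={}
Step 7: reserve R4 B 1 -> on_hand[A=22 B=30] avail[A=22 B=29] open={R4}
Step 8: cancel R4 -> on_hand[A=22 B=30] avail[A=22 B=30] open={}
Step 9: reserve R5 A 6 -> on_hand[A=22 B=30] avail[A=16 B=30] open={R5}
Step 10: cancel R5 -> on_hand[A=22 B=30] avail[A=22 B=30] open={}
Step 11: reserve R6 A 9 -> on_hand[A=22 B=30] avail[A=13 B=30] open={R6}
Step 12: reserve R7 A 9 -> on_hand[A=22 B=30] avail[A=4 B=30] open={R6,R7}
Step 13: reserve R8 A 3 -> on_hand[A=22 B=30] avail[A=1 B=30] open={R6,R7,R8}
Step 14: commit R6 -> on_hand[A=13 B=30] avail[A=1 B=30] open={R7,R8}
Step 15: cancel R8 -> on_hand[A=13 B=30] avail[A=4 B=30] open={R7}
Step 16: reserve R9 A 3 -> on_hand[A=13 B=30] avail[A=1 B=30] open={R7,R9}
Step 17: reserve R10 A 1 -> on_hand[A=13 B=30] avail[A=0 B=30] open={R10,R7,R9}
Step 18: reserve R11 B 1 -> on_hand[A=13 B=30] avail[A=0 B=29] open={R10,R11,R7,R9}
Open reservations: ['R10', 'R11', 'R7', 'R9'] -> 4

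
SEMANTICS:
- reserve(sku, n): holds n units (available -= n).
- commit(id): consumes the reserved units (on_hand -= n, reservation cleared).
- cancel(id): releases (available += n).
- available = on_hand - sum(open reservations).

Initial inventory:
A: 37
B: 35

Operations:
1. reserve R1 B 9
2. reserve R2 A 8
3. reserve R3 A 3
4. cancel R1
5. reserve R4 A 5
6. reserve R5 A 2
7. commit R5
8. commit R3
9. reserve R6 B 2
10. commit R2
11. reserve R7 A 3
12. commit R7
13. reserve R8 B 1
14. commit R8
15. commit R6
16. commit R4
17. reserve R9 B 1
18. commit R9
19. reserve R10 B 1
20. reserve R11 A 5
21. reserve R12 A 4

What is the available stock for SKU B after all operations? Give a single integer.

Step 1: reserve R1 B 9 -> on_hand[A=37 B=35] avail[A=37 B=26] open={R1}
Step 2: reserve R2 A 8 -> on_hand[A=37 B=35] avail[A=29 B=26] open={R1,R2}
Step 3: reserve R3 A 3 -> on_hand[A=37 B=35] avail[A=26 B=26] open={R1,R2,R3}
Step 4: cancel R1 -> on_hand[A=37 B=35] avail[A=26 B=35] open={R2,R3}
Step 5: reserve R4 A 5 -> on_hand[A=37 B=35] avail[A=21 B=35] open={R2,R3,R4}
Step 6: reserve R5 A 2 -> on_hand[A=37 B=35] avail[A=19 B=35] open={R2,R3,R4,R5}
Step 7: commit R5 -> on_hand[A=35 B=35] avail[A=19 B=35] open={R2,R3,R4}
Step 8: commit R3 -> on_hand[A=32 B=35] avail[A=19 B=35] open={R2,R4}
Step 9: reserve R6 B 2 -> on_hand[A=32 B=35] avail[A=19 B=33] open={R2,R4,R6}
Step 10: commit R2 -> on_hand[A=24 B=35] avail[A=19 B=33] open={R4,R6}
Step 11: reserve R7 A 3 -> on_hand[A=24 B=35] avail[A=16 B=33] open={R4,R6,R7}
Step 12: commit R7 -> on_hand[A=21 B=35] avail[A=16 B=33] open={R4,R6}
Step 13: reserve R8 B 1 -> on_hand[A=21 B=35] avail[A=16 B=32] open={R4,R6,R8}
Step 14: commit R8 -> on_hand[A=21 B=34] avail[A=16 B=32] open={R4,R6}
Step 15: commit R6 -> on_hand[A=21 B=32] avail[A=16 B=32] open={R4}
Step 16: commit R4 -> on_hand[A=16 B=32] avail[A=16 B=32] open={}
Step 17: reserve R9 B 1 -> on_hand[A=16 B=32] avail[A=16 B=31] open={R9}
Step 18: commit R9 -> on_hand[A=16 B=31] avail[A=16 B=31] open={}
Step 19: reserve R10 B 1 -> on_hand[A=16 B=31] avail[A=16 B=30] open={R10}
Step 20: reserve R11 A 5 -> on_hand[A=16 B=31] avail[A=11 B=30] open={R10,R11}
Step 21: reserve R12 A 4 -> on_hand[A=16 B=31] avail[A=7 B=30] open={R10,R11,R12}
Final available[B] = 30

Answer: 30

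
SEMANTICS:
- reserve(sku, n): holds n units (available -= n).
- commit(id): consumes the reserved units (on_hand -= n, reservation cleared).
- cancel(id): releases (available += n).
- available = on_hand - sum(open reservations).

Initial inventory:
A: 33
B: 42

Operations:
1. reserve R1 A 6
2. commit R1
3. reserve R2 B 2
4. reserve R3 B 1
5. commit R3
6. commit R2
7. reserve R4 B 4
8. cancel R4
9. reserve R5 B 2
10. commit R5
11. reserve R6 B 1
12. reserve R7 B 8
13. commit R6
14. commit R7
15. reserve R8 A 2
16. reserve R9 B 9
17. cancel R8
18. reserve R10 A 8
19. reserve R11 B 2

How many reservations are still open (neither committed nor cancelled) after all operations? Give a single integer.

Step 1: reserve R1 A 6 -> on_hand[A=33 B=42] avail[A=27 B=42] open={R1}
Step 2: commit R1 -> on_hand[A=27 B=42] avail[A=27 B=42] open={}
Step 3: reserve R2 B 2 -> on_hand[A=27 B=42] avail[A=27 B=40] open={R2}
Step 4: reserve R3 B 1 -> on_hand[A=27 B=42] avail[A=27 B=39] open={R2,R3}
Step 5: commit R3 -> on_hand[A=27 B=41] avail[A=27 B=39] open={R2}
Step 6: commit R2 -> on_hand[A=27 B=39] avail[A=27 B=39] open={}
Step 7: reserve R4 B 4 -> on_hand[A=27 B=39] avail[A=27 B=35] open={R4}
Step 8: cancel R4 -> on_hand[A=27 B=39] avail[A=27 B=39] open={}
Step 9: reserve R5 B 2 -> on_hand[A=27 B=39] avail[A=27 B=37] open={R5}
Step 10: commit R5 -> on_hand[A=27 B=37] avail[A=27 B=37] open={}
Step 11: reserve R6 B 1 -> on_hand[A=27 B=37] avail[A=27 B=36] open={R6}
Step 12: reserve R7 B 8 -> on_hand[A=27 B=37] avail[A=27 B=28] open={R6,R7}
Step 13: commit R6 -> on_hand[A=27 B=36] avail[A=27 B=28] open={R7}
Step 14: commit R7 -> on_hand[A=27 B=28] avail[A=27 B=28] open={}
Step 15: reserve R8 A 2 -> on_hand[A=27 B=28] avail[A=25 B=28] open={R8}
Step 16: reserve R9 B 9 -> on_hand[A=27 B=28] avail[A=25 B=19] open={R8,R9}
Step 17: cancel R8 -> on_hand[A=27 B=28] avail[A=27 B=19] open={R9}
Step 18: reserve R10 A 8 -> on_hand[A=27 B=28] avail[A=19 B=19] open={R10,R9}
Step 19: reserve R11 B 2 -> on_hand[A=27 B=28] avail[A=19 B=17] open={R10,R11,R9}
Open reservations: ['R10', 'R11', 'R9'] -> 3

Answer: 3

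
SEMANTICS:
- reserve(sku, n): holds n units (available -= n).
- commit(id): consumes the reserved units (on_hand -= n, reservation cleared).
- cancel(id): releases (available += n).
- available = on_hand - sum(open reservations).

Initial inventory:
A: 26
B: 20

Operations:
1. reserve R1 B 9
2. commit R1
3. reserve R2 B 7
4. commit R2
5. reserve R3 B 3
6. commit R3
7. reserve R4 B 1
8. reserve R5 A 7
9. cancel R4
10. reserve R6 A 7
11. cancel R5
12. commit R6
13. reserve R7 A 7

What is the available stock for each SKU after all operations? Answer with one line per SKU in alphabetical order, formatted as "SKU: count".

Answer: A: 12
B: 1

Derivation:
Step 1: reserve R1 B 9 -> on_hand[A=26 B=20] avail[A=26 B=11] open={R1}
Step 2: commit R1 -> on_hand[A=26 B=11] avail[A=26 B=11] open={}
Step 3: reserve R2 B 7 -> on_hand[A=26 B=11] avail[A=26 B=4] open={R2}
Step 4: commit R2 -> on_hand[A=26 B=4] avail[A=26 B=4] open={}
Step 5: reserve R3 B 3 -> on_hand[A=26 B=4] avail[A=26 B=1] open={R3}
Step 6: commit R3 -> on_hand[A=26 B=1] avail[A=26 B=1] open={}
Step 7: reserve R4 B 1 -> on_hand[A=26 B=1] avail[A=26 B=0] open={R4}
Step 8: reserve R5 A 7 -> on_hand[A=26 B=1] avail[A=19 B=0] open={R4,R5}
Step 9: cancel R4 -> on_hand[A=26 B=1] avail[A=19 B=1] open={R5}
Step 10: reserve R6 A 7 -> on_hand[A=26 B=1] avail[A=12 B=1] open={R5,R6}
Step 11: cancel R5 -> on_hand[A=26 B=1] avail[A=19 B=1] open={R6}
Step 12: commit R6 -> on_hand[A=19 B=1] avail[A=19 B=1] open={}
Step 13: reserve R7 A 7 -> on_hand[A=19 B=1] avail[A=12 B=1] open={R7}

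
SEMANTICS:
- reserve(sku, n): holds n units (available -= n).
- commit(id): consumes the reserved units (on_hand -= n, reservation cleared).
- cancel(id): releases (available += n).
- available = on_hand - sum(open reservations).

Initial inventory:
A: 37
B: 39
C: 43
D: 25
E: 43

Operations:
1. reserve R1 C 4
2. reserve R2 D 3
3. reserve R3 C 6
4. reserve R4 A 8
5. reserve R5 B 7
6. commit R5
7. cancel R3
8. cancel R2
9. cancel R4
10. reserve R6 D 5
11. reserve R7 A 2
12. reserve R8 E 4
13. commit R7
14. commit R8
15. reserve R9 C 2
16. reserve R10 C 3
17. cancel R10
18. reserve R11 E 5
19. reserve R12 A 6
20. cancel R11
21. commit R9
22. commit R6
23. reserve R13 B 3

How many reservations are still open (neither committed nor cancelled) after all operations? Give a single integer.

Step 1: reserve R1 C 4 -> on_hand[A=37 B=39 C=43 D=25 E=43] avail[A=37 B=39 C=39 D=25 E=43] open={R1}
Step 2: reserve R2 D 3 -> on_hand[A=37 B=39 C=43 D=25 E=43] avail[A=37 B=39 C=39 D=22 E=43] open={R1,R2}
Step 3: reserve R3 C 6 -> on_hand[A=37 B=39 C=43 D=25 E=43] avail[A=37 B=39 C=33 D=22 E=43] open={R1,R2,R3}
Step 4: reserve R4 A 8 -> on_hand[A=37 B=39 C=43 D=25 E=43] avail[A=29 B=39 C=33 D=22 E=43] open={R1,R2,R3,R4}
Step 5: reserve R5 B 7 -> on_hand[A=37 B=39 C=43 D=25 E=43] avail[A=29 B=32 C=33 D=22 E=43] open={R1,R2,R3,R4,R5}
Step 6: commit R5 -> on_hand[A=37 B=32 C=43 D=25 E=43] avail[A=29 B=32 C=33 D=22 E=43] open={R1,R2,R3,R4}
Step 7: cancel R3 -> on_hand[A=37 B=32 C=43 D=25 E=43] avail[A=29 B=32 C=39 D=22 E=43] open={R1,R2,R4}
Step 8: cancel R2 -> on_hand[A=37 B=32 C=43 D=25 E=43] avail[A=29 B=32 C=39 D=25 E=43] open={R1,R4}
Step 9: cancel R4 -> on_hand[A=37 B=32 C=43 D=25 E=43] avail[A=37 B=32 C=39 D=25 E=43] open={R1}
Step 10: reserve R6 D 5 -> on_hand[A=37 B=32 C=43 D=25 E=43] avail[A=37 B=32 C=39 D=20 E=43] open={R1,R6}
Step 11: reserve R7 A 2 -> on_hand[A=37 B=32 C=43 D=25 E=43] avail[A=35 B=32 C=39 D=20 E=43] open={R1,R6,R7}
Step 12: reserve R8 E 4 -> on_hand[A=37 B=32 C=43 D=25 E=43] avail[A=35 B=32 C=39 D=20 E=39] open={R1,R6,R7,R8}
Step 13: commit R7 -> on_hand[A=35 B=32 C=43 D=25 E=43] avail[A=35 B=32 C=39 D=20 E=39] open={R1,R6,R8}
Step 14: commit R8 -> on_hand[A=35 B=32 C=43 D=25 E=39] avail[A=35 B=32 C=39 D=20 E=39] open={R1,R6}
Step 15: reserve R9 C 2 -> on_hand[A=35 B=32 C=43 D=25 E=39] avail[A=35 B=32 C=37 D=20 E=39] open={R1,R6,R9}
Step 16: reserve R10 C 3 -> on_hand[A=35 B=32 C=43 D=25 E=39] avail[A=35 B=32 C=34 D=20 E=39] open={R1,R10,R6,R9}
Step 17: cancel R10 -> on_hand[A=35 B=32 C=43 D=25 E=39] avail[A=35 B=32 C=37 D=20 E=39] open={R1,R6,R9}
Step 18: reserve R11 E 5 -> on_hand[A=35 B=32 C=43 D=25 E=39] avail[A=35 B=32 C=37 D=20 E=34] open={R1,R11,R6,R9}
Step 19: reserve R12 A 6 -> on_hand[A=35 B=32 C=43 D=25 E=39] avail[A=29 B=32 C=37 D=20 E=34] open={R1,R11,R12,R6,R9}
Step 20: cancel R11 -> on_hand[A=35 B=32 C=43 D=25 E=39] avail[A=29 B=32 C=37 D=20 E=39] open={R1,R12,R6,R9}
Step 21: commit R9 -> on_hand[A=35 B=32 C=41 D=25 E=39] avail[A=29 B=32 C=37 D=20 E=39] open={R1,R12,R6}
Step 22: commit R6 -> on_hand[A=35 B=32 C=41 D=20 E=39] avail[A=29 B=32 C=37 D=20 E=39] open={R1,R12}
Step 23: reserve R13 B 3 -> on_hand[A=35 B=32 C=41 D=20 E=39] avail[A=29 B=29 C=37 D=20 E=39] open={R1,R12,R13}
Open reservations: ['R1', 'R12', 'R13'] -> 3

Answer: 3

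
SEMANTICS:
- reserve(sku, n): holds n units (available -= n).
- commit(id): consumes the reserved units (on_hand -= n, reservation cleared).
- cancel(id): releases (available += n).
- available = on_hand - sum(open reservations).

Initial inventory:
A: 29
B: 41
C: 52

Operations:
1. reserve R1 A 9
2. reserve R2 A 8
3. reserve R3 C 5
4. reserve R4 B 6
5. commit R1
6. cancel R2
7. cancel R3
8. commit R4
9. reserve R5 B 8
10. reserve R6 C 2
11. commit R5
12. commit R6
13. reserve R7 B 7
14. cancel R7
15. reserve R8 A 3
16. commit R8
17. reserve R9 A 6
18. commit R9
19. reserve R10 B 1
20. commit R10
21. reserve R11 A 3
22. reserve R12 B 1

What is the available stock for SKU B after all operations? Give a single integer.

Step 1: reserve R1 A 9 -> on_hand[A=29 B=41 C=52] avail[A=20 B=41 C=52] open={R1}
Step 2: reserve R2 A 8 -> on_hand[A=29 B=41 C=52] avail[A=12 B=41 C=52] open={R1,R2}
Step 3: reserve R3 C 5 -> on_hand[A=29 B=41 C=52] avail[A=12 B=41 C=47] open={R1,R2,R3}
Step 4: reserve R4 B 6 -> on_hand[A=29 B=41 C=52] avail[A=12 B=35 C=47] open={R1,R2,R3,R4}
Step 5: commit R1 -> on_hand[A=20 B=41 C=52] avail[A=12 B=35 C=47] open={R2,R3,R4}
Step 6: cancel R2 -> on_hand[A=20 B=41 C=52] avail[A=20 B=35 C=47] open={R3,R4}
Step 7: cancel R3 -> on_hand[A=20 B=41 C=52] avail[A=20 B=35 C=52] open={R4}
Step 8: commit R4 -> on_hand[A=20 B=35 C=52] avail[A=20 B=35 C=52] open={}
Step 9: reserve R5 B 8 -> on_hand[A=20 B=35 C=52] avail[A=20 B=27 C=52] open={R5}
Step 10: reserve R6 C 2 -> on_hand[A=20 B=35 C=52] avail[A=20 B=27 C=50] open={R5,R6}
Step 11: commit R5 -> on_hand[A=20 B=27 C=52] avail[A=20 B=27 C=50] open={R6}
Step 12: commit R6 -> on_hand[A=20 B=27 C=50] avail[A=20 B=27 C=50] open={}
Step 13: reserve R7 B 7 -> on_hand[A=20 B=27 C=50] avail[A=20 B=20 C=50] open={R7}
Step 14: cancel R7 -> on_hand[A=20 B=27 C=50] avail[A=20 B=27 C=50] open={}
Step 15: reserve R8 A 3 -> on_hand[A=20 B=27 C=50] avail[A=17 B=27 C=50] open={R8}
Step 16: commit R8 -> on_hand[A=17 B=27 C=50] avail[A=17 B=27 C=50] open={}
Step 17: reserve R9 A 6 -> on_hand[A=17 B=27 C=50] avail[A=11 B=27 C=50] open={R9}
Step 18: commit R9 -> on_hand[A=11 B=27 C=50] avail[A=11 B=27 C=50] open={}
Step 19: reserve R10 B 1 -> on_hand[A=11 B=27 C=50] avail[A=11 B=26 C=50] open={R10}
Step 20: commit R10 -> on_hand[A=11 B=26 C=50] avail[A=11 B=26 C=50] open={}
Step 21: reserve R11 A 3 -> on_hand[A=11 B=26 C=50] avail[A=8 B=26 C=50] open={R11}
Step 22: reserve R12 B 1 -> on_hand[A=11 B=26 C=50] avail[A=8 B=25 C=50] open={R11,R12}
Final available[B] = 25

Answer: 25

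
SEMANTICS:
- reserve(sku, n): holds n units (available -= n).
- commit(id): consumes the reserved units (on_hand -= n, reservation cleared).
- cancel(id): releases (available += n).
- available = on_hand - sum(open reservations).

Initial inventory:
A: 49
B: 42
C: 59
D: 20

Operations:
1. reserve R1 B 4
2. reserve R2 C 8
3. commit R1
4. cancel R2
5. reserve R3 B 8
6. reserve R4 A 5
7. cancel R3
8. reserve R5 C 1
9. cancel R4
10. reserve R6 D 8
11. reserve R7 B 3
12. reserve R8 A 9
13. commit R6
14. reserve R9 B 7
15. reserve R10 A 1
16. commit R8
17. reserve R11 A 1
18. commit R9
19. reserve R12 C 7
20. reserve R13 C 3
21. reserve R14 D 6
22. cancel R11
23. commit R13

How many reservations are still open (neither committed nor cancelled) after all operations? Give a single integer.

Step 1: reserve R1 B 4 -> on_hand[A=49 B=42 C=59 D=20] avail[A=49 B=38 C=59 D=20] open={R1}
Step 2: reserve R2 C 8 -> on_hand[A=49 B=42 C=59 D=20] avail[A=49 B=38 C=51 D=20] open={R1,R2}
Step 3: commit R1 -> on_hand[A=49 B=38 C=59 D=20] avail[A=49 B=38 C=51 D=20] open={R2}
Step 4: cancel R2 -> on_hand[A=49 B=38 C=59 D=20] avail[A=49 B=38 C=59 D=20] open={}
Step 5: reserve R3 B 8 -> on_hand[A=49 B=38 C=59 D=20] avail[A=49 B=30 C=59 D=20] open={R3}
Step 6: reserve R4 A 5 -> on_hand[A=49 B=38 C=59 D=20] avail[A=44 B=30 C=59 D=20] open={R3,R4}
Step 7: cancel R3 -> on_hand[A=49 B=38 C=59 D=20] avail[A=44 B=38 C=59 D=20] open={R4}
Step 8: reserve R5 C 1 -> on_hand[A=49 B=38 C=59 D=20] avail[A=44 B=38 C=58 D=20] open={R4,R5}
Step 9: cancel R4 -> on_hand[A=49 B=38 C=59 D=20] avail[A=49 B=38 C=58 D=20] open={R5}
Step 10: reserve R6 D 8 -> on_hand[A=49 B=38 C=59 D=20] avail[A=49 B=38 C=58 D=12] open={R5,R6}
Step 11: reserve R7 B 3 -> on_hand[A=49 B=38 C=59 D=20] avail[A=49 B=35 C=58 D=12] open={R5,R6,R7}
Step 12: reserve R8 A 9 -> on_hand[A=49 B=38 C=59 D=20] avail[A=40 B=35 C=58 D=12] open={R5,R6,R7,R8}
Step 13: commit R6 -> on_hand[A=49 B=38 C=59 D=12] avail[A=40 B=35 C=58 D=12] open={R5,R7,R8}
Step 14: reserve R9 B 7 -> on_hand[A=49 B=38 C=59 D=12] avail[A=40 B=28 C=58 D=12] open={R5,R7,R8,R9}
Step 15: reserve R10 A 1 -> on_hand[A=49 B=38 C=59 D=12] avail[A=39 B=28 C=58 D=12] open={R10,R5,R7,R8,R9}
Step 16: commit R8 -> on_hand[A=40 B=38 C=59 D=12] avail[A=39 B=28 C=58 D=12] open={R10,R5,R7,R9}
Step 17: reserve R11 A 1 -> on_hand[A=40 B=38 C=59 D=12] avail[A=38 B=28 C=58 D=12] open={R10,R11,R5,R7,R9}
Step 18: commit R9 -> on_hand[A=40 B=31 C=59 D=12] avail[A=38 B=28 C=58 D=12] open={R10,R11,R5,R7}
Step 19: reserve R12 C 7 -> on_hand[A=40 B=31 C=59 D=12] avail[A=38 B=28 C=51 D=12] open={R10,R11,R12,R5,R7}
Step 20: reserve R13 C 3 -> on_hand[A=40 B=31 C=59 D=12] avail[A=38 B=28 C=48 D=12] open={R10,R11,R12,R13,R5,R7}
Step 21: reserve R14 D 6 -> on_hand[A=40 B=31 C=59 D=12] avail[A=38 B=28 C=48 D=6] open={R10,R11,R12,R13,R14,R5,R7}
Step 22: cancel R11 -> on_hand[A=40 B=31 C=59 D=12] avail[A=39 B=28 C=48 D=6] open={R10,R12,R13,R14,R5,R7}
Step 23: commit R13 -> on_hand[A=40 B=31 C=56 D=12] avail[A=39 B=28 C=48 D=6] open={R10,R12,R14,R5,R7}
Open reservations: ['R10', 'R12', 'R14', 'R5', 'R7'] -> 5

Answer: 5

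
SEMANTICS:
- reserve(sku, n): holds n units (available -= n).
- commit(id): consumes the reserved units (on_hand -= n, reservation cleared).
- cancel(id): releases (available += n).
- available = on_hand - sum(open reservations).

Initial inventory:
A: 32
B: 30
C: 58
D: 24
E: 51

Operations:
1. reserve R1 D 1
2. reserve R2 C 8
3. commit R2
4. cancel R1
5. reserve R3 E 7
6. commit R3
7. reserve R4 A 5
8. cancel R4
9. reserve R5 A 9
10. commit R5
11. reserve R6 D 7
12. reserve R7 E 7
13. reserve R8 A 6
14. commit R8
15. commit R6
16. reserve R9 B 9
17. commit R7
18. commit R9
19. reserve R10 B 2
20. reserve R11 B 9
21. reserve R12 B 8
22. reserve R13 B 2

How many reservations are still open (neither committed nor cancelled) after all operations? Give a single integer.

Step 1: reserve R1 D 1 -> on_hand[A=32 B=30 C=58 D=24 E=51] avail[A=32 B=30 C=58 D=23 E=51] open={R1}
Step 2: reserve R2 C 8 -> on_hand[A=32 B=30 C=58 D=24 E=51] avail[A=32 B=30 C=50 D=23 E=51] open={R1,R2}
Step 3: commit R2 -> on_hand[A=32 B=30 C=50 D=24 E=51] avail[A=32 B=30 C=50 D=23 E=51] open={R1}
Step 4: cancel R1 -> on_hand[A=32 B=30 C=50 D=24 E=51] avail[A=32 B=30 C=50 D=24 E=51] open={}
Step 5: reserve R3 E 7 -> on_hand[A=32 B=30 C=50 D=24 E=51] avail[A=32 B=30 C=50 D=24 E=44] open={R3}
Step 6: commit R3 -> on_hand[A=32 B=30 C=50 D=24 E=44] avail[A=32 B=30 C=50 D=24 E=44] open={}
Step 7: reserve R4 A 5 -> on_hand[A=32 B=30 C=50 D=24 E=44] avail[A=27 B=30 C=50 D=24 E=44] open={R4}
Step 8: cancel R4 -> on_hand[A=32 B=30 C=50 D=24 E=44] avail[A=32 B=30 C=50 D=24 E=44] open={}
Step 9: reserve R5 A 9 -> on_hand[A=32 B=30 C=50 D=24 E=44] avail[A=23 B=30 C=50 D=24 E=44] open={R5}
Step 10: commit R5 -> on_hand[A=23 B=30 C=50 D=24 E=44] avail[A=23 B=30 C=50 D=24 E=44] open={}
Step 11: reserve R6 D 7 -> on_hand[A=23 B=30 C=50 D=24 E=44] avail[A=23 B=30 C=50 D=17 E=44] open={R6}
Step 12: reserve R7 E 7 -> on_hand[A=23 B=30 C=50 D=24 E=44] avail[A=23 B=30 C=50 D=17 E=37] open={R6,R7}
Step 13: reserve R8 A 6 -> on_hand[A=23 B=30 C=50 D=24 E=44] avail[A=17 B=30 C=50 D=17 E=37] open={R6,R7,R8}
Step 14: commit R8 -> on_hand[A=17 B=30 C=50 D=24 E=44] avail[A=17 B=30 C=50 D=17 E=37] open={R6,R7}
Step 15: commit R6 -> on_hand[A=17 B=30 C=50 D=17 E=44] avail[A=17 B=30 C=50 D=17 E=37] open={R7}
Step 16: reserve R9 B 9 -> on_hand[A=17 B=30 C=50 D=17 E=44] avail[A=17 B=21 C=50 D=17 E=37] open={R7,R9}
Step 17: commit R7 -> on_hand[A=17 B=30 C=50 D=17 E=37] avail[A=17 B=21 C=50 D=17 E=37] open={R9}
Step 18: commit R9 -> on_hand[A=17 B=21 C=50 D=17 E=37] avail[A=17 B=21 C=50 D=17 E=37] open={}
Step 19: reserve R10 B 2 -> on_hand[A=17 B=21 C=50 D=17 E=37] avail[A=17 B=19 C=50 D=17 E=37] open={R10}
Step 20: reserve R11 B 9 -> on_hand[A=17 B=21 C=50 D=17 E=37] avail[A=17 B=10 C=50 D=17 E=37] open={R10,R11}
Step 21: reserve R12 B 8 -> on_hand[A=17 B=21 C=50 D=17 E=37] avail[A=17 B=2 C=50 D=17 E=37] open={R10,R11,R12}
Step 22: reserve R13 B 2 -> on_hand[A=17 B=21 C=50 D=17 E=37] avail[A=17 B=0 C=50 D=17 E=37] open={R10,R11,R12,R13}
Open reservations: ['R10', 'R11', 'R12', 'R13'] -> 4

Answer: 4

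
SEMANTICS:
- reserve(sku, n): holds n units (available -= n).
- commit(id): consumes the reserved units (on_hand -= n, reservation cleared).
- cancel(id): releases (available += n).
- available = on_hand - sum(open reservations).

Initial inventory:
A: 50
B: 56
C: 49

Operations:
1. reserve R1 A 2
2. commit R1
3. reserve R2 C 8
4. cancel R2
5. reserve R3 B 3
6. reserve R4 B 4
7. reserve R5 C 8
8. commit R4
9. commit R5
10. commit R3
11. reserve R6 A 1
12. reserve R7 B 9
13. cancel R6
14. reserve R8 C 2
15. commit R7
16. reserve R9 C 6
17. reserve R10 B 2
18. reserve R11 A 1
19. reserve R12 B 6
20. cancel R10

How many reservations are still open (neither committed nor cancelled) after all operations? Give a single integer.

Step 1: reserve R1 A 2 -> on_hand[A=50 B=56 C=49] avail[A=48 B=56 C=49] open={R1}
Step 2: commit R1 -> on_hand[A=48 B=56 C=49] avail[A=48 B=56 C=49] open={}
Step 3: reserve R2 C 8 -> on_hand[A=48 B=56 C=49] avail[A=48 B=56 C=41] open={R2}
Step 4: cancel R2 -> on_hand[A=48 B=56 C=49] avail[A=48 B=56 C=49] open={}
Step 5: reserve R3 B 3 -> on_hand[A=48 B=56 C=49] avail[A=48 B=53 C=49] open={R3}
Step 6: reserve R4 B 4 -> on_hand[A=48 B=56 C=49] avail[A=48 B=49 C=49] open={R3,R4}
Step 7: reserve R5 C 8 -> on_hand[A=48 B=56 C=49] avail[A=48 B=49 C=41] open={R3,R4,R5}
Step 8: commit R4 -> on_hand[A=48 B=52 C=49] avail[A=48 B=49 C=41] open={R3,R5}
Step 9: commit R5 -> on_hand[A=48 B=52 C=41] avail[A=48 B=49 C=41] open={R3}
Step 10: commit R3 -> on_hand[A=48 B=49 C=41] avail[A=48 B=49 C=41] open={}
Step 11: reserve R6 A 1 -> on_hand[A=48 B=49 C=41] avail[A=47 B=49 C=41] open={R6}
Step 12: reserve R7 B 9 -> on_hand[A=48 B=49 C=41] avail[A=47 B=40 C=41] open={R6,R7}
Step 13: cancel R6 -> on_hand[A=48 B=49 C=41] avail[A=48 B=40 C=41] open={R7}
Step 14: reserve R8 C 2 -> on_hand[A=48 B=49 C=41] avail[A=48 B=40 C=39] open={R7,R8}
Step 15: commit R7 -> on_hand[A=48 B=40 C=41] avail[A=48 B=40 C=39] open={R8}
Step 16: reserve R9 C 6 -> on_hand[A=48 B=40 C=41] avail[A=48 B=40 C=33] open={R8,R9}
Step 17: reserve R10 B 2 -> on_hand[A=48 B=40 C=41] avail[A=48 B=38 C=33] open={R10,R8,R9}
Step 18: reserve R11 A 1 -> on_hand[A=48 B=40 C=41] avail[A=47 B=38 C=33] open={R10,R11,R8,R9}
Step 19: reserve R12 B 6 -> on_hand[A=48 B=40 C=41] avail[A=47 B=32 C=33] open={R10,R11,R12,R8,R9}
Step 20: cancel R10 -> on_hand[A=48 B=40 C=41] avail[A=47 B=34 C=33] open={R11,R12,R8,R9}
Open reservations: ['R11', 'R12', 'R8', 'R9'] -> 4

Answer: 4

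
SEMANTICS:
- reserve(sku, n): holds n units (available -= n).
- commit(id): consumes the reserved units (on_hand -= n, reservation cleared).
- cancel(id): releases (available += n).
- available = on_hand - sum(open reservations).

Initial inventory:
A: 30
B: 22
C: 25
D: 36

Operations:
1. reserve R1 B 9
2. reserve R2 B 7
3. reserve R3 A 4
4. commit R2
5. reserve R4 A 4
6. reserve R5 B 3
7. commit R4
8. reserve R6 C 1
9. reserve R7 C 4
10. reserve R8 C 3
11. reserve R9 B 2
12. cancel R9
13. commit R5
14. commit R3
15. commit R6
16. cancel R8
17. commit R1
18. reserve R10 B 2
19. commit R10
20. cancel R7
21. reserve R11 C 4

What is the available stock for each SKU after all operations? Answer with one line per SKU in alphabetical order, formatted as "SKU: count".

Step 1: reserve R1 B 9 -> on_hand[A=30 B=22 C=25 D=36] avail[A=30 B=13 C=25 D=36] open={R1}
Step 2: reserve R2 B 7 -> on_hand[A=30 B=22 C=25 D=36] avail[A=30 B=6 C=25 D=36] open={R1,R2}
Step 3: reserve R3 A 4 -> on_hand[A=30 B=22 C=25 D=36] avail[A=26 B=6 C=25 D=36] open={R1,R2,R3}
Step 4: commit R2 -> on_hand[A=30 B=15 C=25 D=36] avail[A=26 B=6 C=25 D=36] open={R1,R3}
Step 5: reserve R4 A 4 -> on_hand[A=30 B=15 C=25 D=36] avail[A=22 B=6 C=25 D=36] open={R1,R3,R4}
Step 6: reserve R5 B 3 -> on_hand[A=30 B=15 C=25 D=36] avail[A=22 B=3 C=25 D=36] open={R1,R3,R4,R5}
Step 7: commit R4 -> on_hand[A=26 B=15 C=25 D=36] avail[A=22 B=3 C=25 D=36] open={R1,R3,R5}
Step 8: reserve R6 C 1 -> on_hand[A=26 B=15 C=25 D=36] avail[A=22 B=3 C=24 D=36] open={R1,R3,R5,R6}
Step 9: reserve R7 C 4 -> on_hand[A=26 B=15 C=25 D=36] avail[A=22 B=3 C=20 D=36] open={R1,R3,R5,R6,R7}
Step 10: reserve R8 C 3 -> on_hand[A=26 B=15 C=25 D=36] avail[A=22 B=3 C=17 D=36] open={R1,R3,R5,R6,R7,R8}
Step 11: reserve R9 B 2 -> on_hand[A=26 B=15 C=25 D=36] avail[A=22 B=1 C=17 D=36] open={R1,R3,R5,R6,R7,R8,R9}
Step 12: cancel R9 -> on_hand[A=26 B=15 C=25 D=36] avail[A=22 B=3 C=17 D=36] open={R1,R3,R5,R6,R7,R8}
Step 13: commit R5 -> on_hand[A=26 B=12 C=25 D=36] avail[A=22 B=3 C=17 D=36] open={R1,R3,R6,R7,R8}
Step 14: commit R3 -> on_hand[A=22 B=12 C=25 D=36] avail[A=22 B=3 C=17 D=36] open={R1,R6,R7,R8}
Step 15: commit R6 -> on_hand[A=22 B=12 C=24 D=36] avail[A=22 B=3 C=17 D=36] open={R1,R7,R8}
Step 16: cancel R8 -> on_hand[A=22 B=12 C=24 D=36] avail[A=22 B=3 C=20 D=36] open={R1,R7}
Step 17: commit R1 -> on_hand[A=22 B=3 C=24 D=36] avail[A=22 B=3 C=20 D=36] open={R7}
Step 18: reserve R10 B 2 -> on_hand[A=22 B=3 C=24 D=36] avail[A=22 B=1 C=20 D=36] open={R10,R7}
Step 19: commit R10 -> on_hand[A=22 B=1 C=24 D=36] avail[A=22 B=1 C=20 D=36] open={R7}
Step 20: cancel R7 -> on_hand[A=22 B=1 C=24 D=36] avail[A=22 B=1 C=24 D=36] open={}
Step 21: reserve R11 C 4 -> on_hand[A=22 B=1 C=24 D=36] avail[A=22 B=1 C=20 D=36] open={R11}

Answer: A: 22
B: 1
C: 20
D: 36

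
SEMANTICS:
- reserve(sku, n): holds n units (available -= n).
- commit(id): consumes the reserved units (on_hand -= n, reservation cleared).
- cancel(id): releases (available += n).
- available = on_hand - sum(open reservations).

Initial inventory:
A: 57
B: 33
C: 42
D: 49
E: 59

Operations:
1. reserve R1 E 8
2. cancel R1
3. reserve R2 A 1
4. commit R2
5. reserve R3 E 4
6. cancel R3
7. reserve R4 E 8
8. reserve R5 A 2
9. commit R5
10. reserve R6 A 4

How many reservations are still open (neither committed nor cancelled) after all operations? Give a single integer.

Step 1: reserve R1 E 8 -> on_hand[A=57 B=33 C=42 D=49 E=59] avail[A=57 B=33 C=42 D=49 E=51] open={R1}
Step 2: cancel R1 -> on_hand[A=57 B=33 C=42 D=49 E=59] avail[A=57 B=33 C=42 D=49 E=59] open={}
Step 3: reserve R2 A 1 -> on_hand[A=57 B=33 C=42 D=49 E=59] avail[A=56 B=33 C=42 D=49 E=59] open={R2}
Step 4: commit R2 -> on_hand[A=56 B=33 C=42 D=49 E=59] avail[A=56 B=33 C=42 D=49 E=59] open={}
Step 5: reserve R3 E 4 -> on_hand[A=56 B=33 C=42 D=49 E=59] avail[A=56 B=33 C=42 D=49 E=55] open={R3}
Step 6: cancel R3 -> on_hand[A=56 B=33 C=42 D=49 E=59] avail[A=56 B=33 C=42 D=49 E=59] open={}
Step 7: reserve R4 E 8 -> on_hand[A=56 B=33 C=42 D=49 E=59] avail[A=56 B=33 C=42 D=49 E=51] open={R4}
Step 8: reserve R5 A 2 -> on_hand[A=56 B=33 C=42 D=49 E=59] avail[A=54 B=33 C=42 D=49 E=51] open={R4,R5}
Step 9: commit R5 -> on_hand[A=54 B=33 C=42 D=49 E=59] avail[A=54 B=33 C=42 D=49 E=51] open={R4}
Step 10: reserve R6 A 4 -> on_hand[A=54 B=33 C=42 D=49 E=59] avail[A=50 B=33 C=42 D=49 E=51] open={R4,R6}
Open reservations: ['R4', 'R6'] -> 2

Answer: 2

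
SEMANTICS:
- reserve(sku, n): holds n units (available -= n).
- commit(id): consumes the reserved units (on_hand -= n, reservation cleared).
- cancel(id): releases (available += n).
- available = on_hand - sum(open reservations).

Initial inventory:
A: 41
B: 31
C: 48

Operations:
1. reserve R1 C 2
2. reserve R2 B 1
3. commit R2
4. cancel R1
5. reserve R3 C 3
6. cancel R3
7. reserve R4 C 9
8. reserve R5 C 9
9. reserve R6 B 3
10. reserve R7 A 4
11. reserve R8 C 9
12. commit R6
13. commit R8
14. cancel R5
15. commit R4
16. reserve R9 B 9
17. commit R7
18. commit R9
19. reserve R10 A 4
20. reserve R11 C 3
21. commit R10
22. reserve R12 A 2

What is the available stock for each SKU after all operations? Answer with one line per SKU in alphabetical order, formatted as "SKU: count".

Answer: A: 31
B: 18
C: 27

Derivation:
Step 1: reserve R1 C 2 -> on_hand[A=41 B=31 C=48] avail[A=41 B=31 C=46] open={R1}
Step 2: reserve R2 B 1 -> on_hand[A=41 B=31 C=48] avail[A=41 B=30 C=46] open={R1,R2}
Step 3: commit R2 -> on_hand[A=41 B=30 C=48] avail[A=41 B=30 C=46] open={R1}
Step 4: cancel R1 -> on_hand[A=41 B=30 C=48] avail[A=41 B=30 C=48] open={}
Step 5: reserve R3 C 3 -> on_hand[A=41 B=30 C=48] avail[A=41 B=30 C=45] open={R3}
Step 6: cancel R3 -> on_hand[A=41 B=30 C=48] avail[A=41 B=30 C=48] open={}
Step 7: reserve R4 C 9 -> on_hand[A=41 B=30 C=48] avail[A=41 B=30 C=39] open={R4}
Step 8: reserve R5 C 9 -> on_hand[A=41 B=30 C=48] avail[A=41 B=30 C=30] open={R4,R5}
Step 9: reserve R6 B 3 -> on_hand[A=41 B=30 C=48] avail[A=41 B=27 C=30] open={R4,R5,R6}
Step 10: reserve R7 A 4 -> on_hand[A=41 B=30 C=48] avail[A=37 B=27 C=30] open={R4,R5,R6,R7}
Step 11: reserve R8 C 9 -> on_hand[A=41 B=30 C=48] avail[A=37 B=27 C=21] open={R4,R5,R6,R7,R8}
Step 12: commit R6 -> on_hand[A=41 B=27 C=48] avail[A=37 B=27 C=21] open={R4,R5,R7,R8}
Step 13: commit R8 -> on_hand[A=41 B=27 C=39] avail[A=37 B=27 C=21] open={R4,R5,R7}
Step 14: cancel R5 -> on_hand[A=41 B=27 C=39] avail[A=37 B=27 C=30] open={R4,R7}
Step 15: commit R4 -> on_hand[A=41 B=27 C=30] avail[A=37 B=27 C=30] open={R7}
Step 16: reserve R9 B 9 -> on_hand[A=41 B=27 C=30] avail[A=37 B=18 C=30] open={R7,R9}
Step 17: commit R7 -> on_hand[A=37 B=27 C=30] avail[A=37 B=18 C=30] open={R9}
Step 18: commit R9 -> on_hand[A=37 B=18 C=30] avail[A=37 B=18 C=30] open={}
Step 19: reserve R10 A 4 -> on_hand[A=37 B=18 C=30] avail[A=33 B=18 C=30] open={R10}
Step 20: reserve R11 C 3 -> on_hand[A=37 B=18 C=30] avail[A=33 B=18 C=27] open={R10,R11}
Step 21: commit R10 -> on_hand[A=33 B=18 C=30] avail[A=33 B=18 C=27] open={R11}
Step 22: reserve R12 A 2 -> on_hand[A=33 B=18 C=30] avail[A=31 B=18 C=27] open={R11,R12}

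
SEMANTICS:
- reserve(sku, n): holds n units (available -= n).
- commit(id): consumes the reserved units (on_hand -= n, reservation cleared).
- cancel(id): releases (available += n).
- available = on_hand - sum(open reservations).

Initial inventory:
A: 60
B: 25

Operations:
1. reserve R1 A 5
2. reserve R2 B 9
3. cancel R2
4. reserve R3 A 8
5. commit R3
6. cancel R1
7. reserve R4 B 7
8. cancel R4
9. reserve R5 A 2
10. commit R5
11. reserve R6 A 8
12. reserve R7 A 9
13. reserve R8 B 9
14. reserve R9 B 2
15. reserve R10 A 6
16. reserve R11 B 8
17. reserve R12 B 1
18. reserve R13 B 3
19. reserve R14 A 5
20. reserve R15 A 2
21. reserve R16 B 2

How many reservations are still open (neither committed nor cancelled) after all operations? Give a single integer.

Answer: 11

Derivation:
Step 1: reserve R1 A 5 -> on_hand[A=60 B=25] avail[A=55 B=25] open={R1}
Step 2: reserve R2 B 9 -> on_hand[A=60 B=25] avail[A=55 B=16] open={R1,R2}
Step 3: cancel R2 -> on_hand[A=60 B=25] avail[A=55 B=25] open={R1}
Step 4: reserve R3 A 8 -> on_hand[A=60 B=25] avail[A=47 B=25] open={R1,R3}
Step 5: commit R3 -> on_hand[A=52 B=25] avail[A=47 B=25] open={R1}
Step 6: cancel R1 -> on_hand[A=52 B=25] avail[A=52 B=25] open={}
Step 7: reserve R4 B 7 -> on_hand[A=52 B=25] avail[A=52 B=18] open={R4}
Step 8: cancel R4 -> on_hand[A=52 B=25] avail[A=52 B=25] open={}
Step 9: reserve R5 A 2 -> on_hand[A=52 B=25] avail[A=50 B=25] open={R5}
Step 10: commit R5 -> on_hand[A=50 B=25] avail[A=50 B=25] open={}
Step 11: reserve R6 A 8 -> on_hand[A=50 B=25] avail[A=42 B=25] open={R6}
Step 12: reserve R7 A 9 -> on_hand[A=50 B=25] avail[A=33 B=25] open={R6,R7}
Step 13: reserve R8 B 9 -> on_hand[A=50 B=25] avail[A=33 B=16] open={R6,R7,R8}
Step 14: reserve R9 B 2 -> on_hand[A=50 B=25] avail[A=33 B=14] open={R6,R7,R8,R9}
Step 15: reserve R10 A 6 -> on_hand[A=50 B=25] avail[A=27 B=14] open={R10,R6,R7,R8,R9}
Step 16: reserve R11 B 8 -> on_hand[A=50 B=25] avail[A=27 B=6] open={R10,R11,R6,R7,R8,R9}
Step 17: reserve R12 B 1 -> on_hand[A=50 B=25] avail[A=27 B=5] open={R10,R11,R12,R6,R7,R8,R9}
Step 18: reserve R13 B 3 -> on_hand[A=50 B=25] avail[A=27 B=2] open={R10,R11,R12,R13,R6,R7,R8,R9}
Step 19: reserve R14 A 5 -> on_hand[A=50 B=25] avail[A=22 B=2] open={R10,R11,R12,R13,R14,R6,R7,R8,R9}
Step 20: reserve R15 A 2 -> on_hand[A=50 B=25] avail[A=20 B=2] open={R10,R11,R12,R13,R14,R15,R6,R7,R8,R9}
Step 21: reserve R16 B 2 -> on_hand[A=50 B=25] avail[A=20 B=0] open={R10,R11,R12,R13,R14,R15,R16,R6,R7,R8,R9}
Open reservations: ['R10', 'R11', 'R12', 'R13', 'R14', 'R15', 'R16', 'R6', 'R7', 'R8', 'R9'] -> 11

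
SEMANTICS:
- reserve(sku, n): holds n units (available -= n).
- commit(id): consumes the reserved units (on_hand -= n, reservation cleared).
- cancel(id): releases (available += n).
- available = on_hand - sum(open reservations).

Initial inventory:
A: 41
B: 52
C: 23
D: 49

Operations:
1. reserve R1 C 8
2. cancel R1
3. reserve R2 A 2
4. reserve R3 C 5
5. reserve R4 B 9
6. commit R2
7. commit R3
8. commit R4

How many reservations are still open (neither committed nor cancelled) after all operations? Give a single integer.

Step 1: reserve R1 C 8 -> on_hand[A=41 B=52 C=23 D=49] avail[A=41 B=52 C=15 D=49] open={R1}
Step 2: cancel R1 -> on_hand[A=41 B=52 C=23 D=49] avail[A=41 B=52 C=23 D=49] open={}
Step 3: reserve R2 A 2 -> on_hand[A=41 B=52 C=23 D=49] avail[A=39 B=52 C=23 D=49] open={R2}
Step 4: reserve R3 C 5 -> on_hand[A=41 B=52 C=23 D=49] avail[A=39 B=52 C=18 D=49] open={R2,R3}
Step 5: reserve R4 B 9 -> on_hand[A=41 B=52 C=23 D=49] avail[A=39 B=43 C=18 D=49] open={R2,R3,R4}
Step 6: commit R2 -> on_hand[A=39 B=52 C=23 D=49] avail[A=39 B=43 C=18 D=49] open={R3,R4}
Step 7: commit R3 -> on_hand[A=39 B=52 C=18 D=49] avail[A=39 B=43 C=18 D=49] open={R4}
Step 8: commit R4 -> on_hand[A=39 B=43 C=18 D=49] avail[A=39 B=43 C=18 D=49] open={}
Open reservations: [] -> 0

Answer: 0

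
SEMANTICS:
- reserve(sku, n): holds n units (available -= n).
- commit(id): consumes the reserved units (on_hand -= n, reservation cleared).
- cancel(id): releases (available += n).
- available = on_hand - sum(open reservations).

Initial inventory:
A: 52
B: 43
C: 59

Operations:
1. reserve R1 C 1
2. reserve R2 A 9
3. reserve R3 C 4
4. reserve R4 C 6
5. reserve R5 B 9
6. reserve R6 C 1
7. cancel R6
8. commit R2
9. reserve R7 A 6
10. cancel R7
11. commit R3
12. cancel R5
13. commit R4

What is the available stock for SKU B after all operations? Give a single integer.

Step 1: reserve R1 C 1 -> on_hand[A=52 B=43 C=59] avail[A=52 B=43 C=58] open={R1}
Step 2: reserve R2 A 9 -> on_hand[A=52 B=43 C=59] avail[A=43 B=43 C=58] open={R1,R2}
Step 3: reserve R3 C 4 -> on_hand[A=52 B=43 C=59] avail[A=43 B=43 C=54] open={R1,R2,R3}
Step 4: reserve R4 C 6 -> on_hand[A=52 B=43 C=59] avail[A=43 B=43 C=48] open={R1,R2,R3,R4}
Step 5: reserve R5 B 9 -> on_hand[A=52 B=43 C=59] avail[A=43 B=34 C=48] open={R1,R2,R3,R4,R5}
Step 6: reserve R6 C 1 -> on_hand[A=52 B=43 C=59] avail[A=43 B=34 C=47] open={R1,R2,R3,R4,R5,R6}
Step 7: cancel R6 -> on_hand[A=52 B=43 C=59] avail[A=43 B=34 C=48] open={R1,R2,R3,R4,R5}
Step 8: commit R2 -> on_hand[A=43 B=43 C=59] avail[A=43 B=34 C=48] open={R1,R3,R4,R5}
Step 9: reserve R7 A 6 -> on_hand[A=43 B=43 C=59] avail[A=37 B=34 C=48] open={R1,R3,R4,R5,R7}
Step 10: cancel R7 -> on_hand[A=43 B=43 C=59] avail[A=43 B=34 C=48] open={R1,R3,R4,R5}
Step 11: commit R3 -> on_hand[A=43 B=43 C=55] avail[A=43 B=34 C=48] open={R1,R4,R5}
Step 12: cancel R5 -> on_hand[A=43 B=43 C=55] avail[A=43 B=43 C=48] open={R1,R4}
Step 13: commit R4 -> on_hand[A=43 B=43 C=49] avail[A=43 B=43 C=48] open={R1}
Final available[B] = 43

Answer: 43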